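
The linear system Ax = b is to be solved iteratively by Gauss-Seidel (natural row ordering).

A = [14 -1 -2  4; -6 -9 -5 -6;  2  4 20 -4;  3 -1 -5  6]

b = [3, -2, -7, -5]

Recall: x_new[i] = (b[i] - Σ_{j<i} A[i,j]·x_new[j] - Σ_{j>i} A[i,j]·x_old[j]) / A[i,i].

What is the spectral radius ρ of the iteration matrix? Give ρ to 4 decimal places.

Write A = D+L+U with D = diag(14, -9, 20, 6).
T_GS = -(D+L)⁻¹U: row 0 first, T[0,1] = -(-1)/(14) = +0.0714; later rows by forward substitution.
  T[0,:] = [+0.0000  +0.0714  +0.1429  -0.2857]
  T[1,:] = [+0.0000  -0.0476  -0.6508  -0.4762]
  T[2,:] = [+0.0000  +0.0024  +0.1159  +0.3238]
  T[3,:] = [+0.0000  -0.0417  -0.0833  +0.3333]
|eigenvalues of T|: 0.3602, 0.1050, 0.1050, 0.0000.
spectral radius ρ = 0.3602; 0.3602 < 1, so it converges for any x₀.

0.3602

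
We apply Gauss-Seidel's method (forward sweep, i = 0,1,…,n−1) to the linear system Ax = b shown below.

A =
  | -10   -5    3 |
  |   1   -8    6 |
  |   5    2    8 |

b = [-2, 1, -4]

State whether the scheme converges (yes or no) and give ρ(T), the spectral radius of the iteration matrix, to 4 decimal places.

yes, ρ = 0.7566

Write A = D+L+U with D = diag(-10, -8, 8).
T_GS = -(D+L)⁻¹U: row 0 first, T[0,1] = -(-5)/(-10) = -0.5000; later rows by forward substitution.
  T[0,:] = [+0.0000 -0.5000 +0.3000]
  T[1,:] = [+0.0000 -0.0625 +0.7875]
  T[2,:] = [+0.0000 +0.3281 -0.3844]
|eigenvalues of T|: 0.7566, 0.3098, 0.0000.
ρ(T) = max|λ| = 0.7566; 0.7566 < 1: convergent.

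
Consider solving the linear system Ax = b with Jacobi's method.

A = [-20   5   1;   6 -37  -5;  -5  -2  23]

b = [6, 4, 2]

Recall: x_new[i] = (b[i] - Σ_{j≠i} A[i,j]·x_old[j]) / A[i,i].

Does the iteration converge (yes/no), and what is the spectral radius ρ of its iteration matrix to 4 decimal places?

A = D + L + U where D = diag(-20, -37, 23).
T_J = -D⁻¹(L+U): T[0,2] = -(1)/(-20) = +0.0500; T[0,0] = 0.
  T[0,:] = [+0.0000 +0.2500 +0.0500]
  T[1,:] = [+0.1622 +0.0000 -0.1351]
  T[2,:] = [+0.2174 +0.0870 +0.0000]
eigenvalue magnitudes: 0.2561, 0.1610, 0.1610.
ρ(T) = max|λ| = 0.2561; 0.2561 < 1, so it converges for any x₀.

yes, ρ = 0.2561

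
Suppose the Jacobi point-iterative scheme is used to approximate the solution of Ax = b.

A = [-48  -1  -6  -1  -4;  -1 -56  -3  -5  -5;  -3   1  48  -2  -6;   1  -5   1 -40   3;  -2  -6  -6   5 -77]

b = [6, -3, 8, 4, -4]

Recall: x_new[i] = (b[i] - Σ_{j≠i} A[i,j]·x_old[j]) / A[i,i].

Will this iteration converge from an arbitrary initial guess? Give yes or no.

yes

Diagonal D = diag(-48, -56, 48, -40, -77); L, U strict lower/upper.
Jacobi: T = -D⁻¹(L+U), T[2,1] = -(1)/(48) = -0.0208; T[2,2] = 0.
  T[0,:] = [+0.0000  -0.0208  -0.1250  -0.0208  -0.0833]
  T[1,:] = [-0.0179  +0.0000  -0.0536  -0.0893  -0.0893]
  T[2,:] = [+0.0625  -0.0208  +0.0000  +0.0417  +0.1250]
  T[3,:] = [+0.0250  -0.1250  +0.0250  +0.0000  +0.0750]
  T[4,:] = [-0.0260  -0.0779  -0.0779  +0.0649  +0.0000]
|λ(T)| sorted: 0.1701, 0.1185, 0.1185, 0.1004, 0.0193.
spectral radius ρ = 0.1701; 0.1701 < 1 ⇒ converges.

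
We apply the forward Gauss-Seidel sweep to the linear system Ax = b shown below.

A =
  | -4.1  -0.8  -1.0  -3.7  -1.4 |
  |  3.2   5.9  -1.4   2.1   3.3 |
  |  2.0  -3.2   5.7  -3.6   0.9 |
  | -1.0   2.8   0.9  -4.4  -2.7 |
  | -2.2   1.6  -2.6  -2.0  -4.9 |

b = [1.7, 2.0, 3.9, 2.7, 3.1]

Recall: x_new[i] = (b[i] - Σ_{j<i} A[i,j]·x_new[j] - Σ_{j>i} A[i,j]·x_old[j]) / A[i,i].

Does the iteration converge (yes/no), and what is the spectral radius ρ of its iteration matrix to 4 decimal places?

no, ρ = 1.3480

Diagonal D = diag(-4.1, 5.9, 5.7, -4.4, -4.9); L, U strict lower/upper.
Gauss-Seidel: T = -(D+L)⁻¹U, row 0 first, T[0,2] = -(-1)/(-4.1) = -0.2439; later rows by forward substitution.
  T[0,:] = [+0.0000 -0.1951 -0.2439 -0.9024 -0.3415]
  T[1,:] = [+0.0000 +0.1058 +0.3696 +0.1335 -0.3741]
  T[2,:] = [+0.0000 +0.1279 +0.2931 +1.0232 -0.2481]
  T[3,:] = [+0.0000 +0.1378 +0.3506 +0.4994 -0.8249]
  T[4,:] = [+0.0000 -0.0020 -0.0684 -0.2980 +0.4995]
eigenvalue magnitudes: 1.3480, 0.3325, 0.1863, 0.0965, 0.0000.
ρ(T) = max|λ| = 1.3480; 1.3480 > 1 ⇒ diverges.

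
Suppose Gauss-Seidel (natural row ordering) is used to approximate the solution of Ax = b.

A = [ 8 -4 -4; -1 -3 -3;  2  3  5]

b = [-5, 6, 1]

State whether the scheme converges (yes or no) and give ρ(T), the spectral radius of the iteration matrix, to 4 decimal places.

yes, ρ = 0.6439

Diagonal D = diag(8, -3, 5); L, U strict lower/upper.
Gauss-Seidel: T = -(D+L)⁻¹U, row 0 first, T[0,2] = -(-4)/(8) = +0.5000; later rows by forward substitution.
  T[0,:] = [+0.0000 +0.5000 +0.5000]
  T[1,:] = [+0.0000 -0.1667 -1.1667]
  T[2,:] = [+0.0000 -0.1000 +0.5000]
eigenvalue magnitudes: 0.6439, 0.3106, 0.0000.
ρ(T) = max|λ| = 0.6439; 0.6439 < 1, so it converges for any x₀.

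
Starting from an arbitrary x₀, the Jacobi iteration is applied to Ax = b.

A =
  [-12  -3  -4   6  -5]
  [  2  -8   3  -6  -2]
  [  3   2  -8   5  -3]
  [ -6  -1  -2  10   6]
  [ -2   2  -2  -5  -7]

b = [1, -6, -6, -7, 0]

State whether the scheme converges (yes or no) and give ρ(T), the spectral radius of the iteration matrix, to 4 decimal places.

no, ρ = 1.1289

A = D + L + U where D = diag(-12, -8, -8, 10, -7).
T_J = -D⁻¹(L+U): T[1,4] = -(-2)/(-8) = -0.2500; T[1,1] = 0.
  T[0,:] = [+0.0000, -0.2500, -0.3333, +0.5000, -0.4167]
  T[1,:] = [+0.2500, +0.0000, +0.3750, -0.7500, -0.2500]
  T[2,:] = [+0.3750, +0.2500, +0.0000, +0.6250, -0.3750]
  T[3,:] = [+0.6000, +0.1000, +0.2000, +0.0000, -0.6000]
  T[4,:] = [-0.2857, +0.2857, -0.2857, -0.7143, +0.0000]
moduli |λ_i(T)| = 1.1289, 0.5199, 0.5199, 0.4524, 0.1678.
spectral radius ρ = 1.1289; 1.1289 > 1, so it fails to converge.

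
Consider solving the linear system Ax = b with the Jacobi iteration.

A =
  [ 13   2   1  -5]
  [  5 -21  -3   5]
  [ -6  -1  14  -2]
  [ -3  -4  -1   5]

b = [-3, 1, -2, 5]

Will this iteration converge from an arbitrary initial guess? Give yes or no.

yes

Write A = D+L+U with D = diag(13, -21, 14, 5).
Jacobi T = -D⁻¹(L+U): T[0,1] = -(2)/(13) = -0.1538; T[0,0] = 0.
  T[0,:] = [+0.0000, -0.1538, -0.0769, +0.3846]
  T[1,:] = [+0.2381, +0.0000, -0.1429, +0.2381]
  T[2,:] = [+0.4286, +0.0714, +0.0000, +0.1429]
  T[3,:] = [+0.6000, +0.8000, +0.2000, +0.0000]
eigenvalue magnitudes: 0.6722, 0.4071, 0.4071, 0.1076.
ρ(T) = max|λ| = 0.6722; 0.6722 < 1, so it converges for any x₀.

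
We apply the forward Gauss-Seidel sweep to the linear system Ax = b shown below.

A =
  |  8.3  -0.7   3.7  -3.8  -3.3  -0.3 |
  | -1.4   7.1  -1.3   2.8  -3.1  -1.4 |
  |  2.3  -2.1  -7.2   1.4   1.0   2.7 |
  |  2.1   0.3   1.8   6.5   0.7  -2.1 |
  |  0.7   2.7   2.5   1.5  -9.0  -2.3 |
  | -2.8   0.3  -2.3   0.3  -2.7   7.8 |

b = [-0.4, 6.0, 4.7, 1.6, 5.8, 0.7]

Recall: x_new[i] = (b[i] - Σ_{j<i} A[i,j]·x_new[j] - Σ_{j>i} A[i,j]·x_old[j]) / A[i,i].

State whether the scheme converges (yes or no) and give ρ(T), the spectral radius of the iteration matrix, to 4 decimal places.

yes, ρ = 0.5131

Diagonal D = diag(8.3, 7.1, -7.2, 6.5, -9, 7.8); L, U strict lower/upper.
GS T = -(D+L)⁻¹U: row 0 first, T[0,3] = -(-3.8)/(8.3) = +0.4578; later rows by forward substitution.
  T[0,:] = [+0.0000, +0.0843, -0.4458, +0.4578, +0.3976, +0.0361]
  T[1,:] = [+0.0000, +0.0166, +0.0952, -0.3041, +0.5150, +0.2043]
  T[2,:] = [+0.0000, +0.0221, -0.1702, +0.4294, +0.1157, +0.3270]
  T[3,:] = [+0.0000, -0.0341, +0.1868, -0.2528, -0.2920, +0.2114]
  T[4,:] = [+0.0000, +0.0120, -0.0223, +0.0215, +0.1689, -0.0654]
  T[5,:] = [+0.0000, +0.0416, -0.2288, +0.3198, +0.2267, +0.0708]
|roots of det(T-λI)|: 0.5131, 0.1629, 0.1629, 0.1381, 0.0158, 0.0000.
spectral radius ρ = 0.5131; 0.5131 < 1: convergent.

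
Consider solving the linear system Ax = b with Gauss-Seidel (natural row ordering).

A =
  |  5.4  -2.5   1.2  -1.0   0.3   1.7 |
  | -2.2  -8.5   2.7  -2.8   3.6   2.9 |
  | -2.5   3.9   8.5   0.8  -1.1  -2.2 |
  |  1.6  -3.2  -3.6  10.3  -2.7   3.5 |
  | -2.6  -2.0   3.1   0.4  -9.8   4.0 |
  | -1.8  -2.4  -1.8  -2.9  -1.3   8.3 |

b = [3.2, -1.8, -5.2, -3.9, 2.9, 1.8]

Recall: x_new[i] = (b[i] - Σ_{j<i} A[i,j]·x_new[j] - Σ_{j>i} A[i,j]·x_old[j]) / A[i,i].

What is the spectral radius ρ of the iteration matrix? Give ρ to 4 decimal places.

Let D = diag(5.4, -8.5, 8.5, 10.3, -9.8, 8.3); L, U the strict triangles.
Gauss-Seidel: T = -(D+L)⁻¹U, row 0 first, T[0,1] = -(-2.5)/(5.4) = +0.4630; later rows by forward substitution.
  T[0,:] = [+0.0000, +0.4630, -0.2222, +0.1852, -0.0556, -0.3148]
  T[1,:] = [+0.0000, -0.1198, +0.3752, -0.3773, +0.4379, +0.4227]
  T[2,:] = [+0.0000, +0.1911, -0.2375, +0.1335, -0.0879, -0.0277]
  T[3,:] = [+0.0000, -0.0423, +0.0681, -0.0993, +0.3761, -0.1693]
  T[4,:] = [+0.0000, -0.0396, -0.0900, +0.0660, -0.0871, +0.3898]
  T[5,:] = [+0.0000, +0.0862, +0.0185, -0.0644, +0.2133, +0.0498]
|λ(T)| sorted: 0.5223, 0.4056, 0.3488, 0.1211, 0.0359, 0.0000.
ρ(T) = max|λ| = 0.5223; 0.5223 < 1 ⇒ converges.

0.5223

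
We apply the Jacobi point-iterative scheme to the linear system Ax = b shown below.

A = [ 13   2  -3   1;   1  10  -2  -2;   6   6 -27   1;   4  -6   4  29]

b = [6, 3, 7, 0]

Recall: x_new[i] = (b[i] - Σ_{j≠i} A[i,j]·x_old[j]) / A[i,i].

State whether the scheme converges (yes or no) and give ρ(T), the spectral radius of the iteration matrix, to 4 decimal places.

Diagonal D = diag(13, 10, -27, 29); L, U strict lower/upper.
Jacobi T = -D⁻¹(L+U): T[2,1] = -(6)/(-27) = +0.2222; T[2,2] = 0.
  T[0,:] = [+0.0000 -0.1538 +0.2308 -0.0769]
  T[1,:] = [-0.1000 +0.0000 +0.2000 +0.2000]
  T[2,:] = [+0.2222 +0.2222 +0.0000 +0.0370]
  T[3,:] = [-0.1379 +0.2069 -0.1379 +0.0000]
|roots of det(T-λI)|: 0.3961, 0.2691, 0.2691, 0.1377.
spectral radius ρ = 0.3961; 0.3961 < 1: convergent.

yes, ρ = 0.3961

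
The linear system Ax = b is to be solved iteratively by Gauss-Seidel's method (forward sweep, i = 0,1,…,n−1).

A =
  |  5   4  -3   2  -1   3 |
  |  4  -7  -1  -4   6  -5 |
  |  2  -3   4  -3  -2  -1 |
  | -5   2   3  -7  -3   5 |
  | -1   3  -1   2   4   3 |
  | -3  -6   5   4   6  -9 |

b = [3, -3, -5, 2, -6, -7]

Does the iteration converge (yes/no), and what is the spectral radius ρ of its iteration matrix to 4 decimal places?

Diagonal D = diag(5, -7, 4, -7, 4, -9); L, U strict lower/upper.
GS T = -(D+L)⁻¹U: row 0 first, T[0,4] = -(-1)/(5) = +0.2000; later rows by forward substitution.
  T[0,:] = [+0.0000  -0.8000  +0.6000  -0.4000  +0.2000  -0.6000]
  T[1,:] = [+0.0000  -0.4571  +0.2000  -0.8000  +0.9714  -1.0571]
  T[2,:] = [+0.0000  +0.0571  -0.1500  +0.3500  +1.1286  -0.2429]
  T[3,:] = [+0.0000  +0.4653  -0.4357  +0.2071  +0.1898  +0.7367]
  T[4,:] = [+0.0000  -0.0755  +0.1804  +0.4839  -0.4913  -0.5362]
  T[5,:] = [+0.0000  +0.7596  -0.4901  +1.2758  -0.3305  +0.7398]
|eigenvalues of T|: 1.1239, 0.6086, 0.6086, 0.1485, 0.1485, 0.0000.
spectral radius ρ = 1.1239; 1.1239 > 1: divergent.

no, ρ = 1.1239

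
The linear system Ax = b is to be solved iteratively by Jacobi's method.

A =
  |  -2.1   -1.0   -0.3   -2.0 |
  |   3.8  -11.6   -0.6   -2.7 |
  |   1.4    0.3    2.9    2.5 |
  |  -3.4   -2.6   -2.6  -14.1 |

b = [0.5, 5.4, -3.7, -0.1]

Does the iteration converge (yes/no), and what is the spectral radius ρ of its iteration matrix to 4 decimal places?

yes, ρ = 0.7356

Split A = D + L + U, D = diag(-2.1, -11.6, 2.9, -14.1).
T_J = -D⁻¹(L+U): T[3,0] = -(-3.4)/(-14.1) = -0.2411; T[3,3] = 0.
  T[0,:] = [+0.0000  -0.4762  -0.1429  -0.9524]
  T[1,:] = [+0.3276  +0.0000  -0.0517  -0.2328]
  T[2,:] = [-0.4828  -0.1034  +0.0000  -0.8621]
  T[3,:] = [-0.2411  -0.1844  -0.1844  +0.0000]
eigenvalue magnitudes: 0.7356, 0.5027, 0.2723, 0.2723.
ρ = 0.7356; 0.7356 < 1: convergent.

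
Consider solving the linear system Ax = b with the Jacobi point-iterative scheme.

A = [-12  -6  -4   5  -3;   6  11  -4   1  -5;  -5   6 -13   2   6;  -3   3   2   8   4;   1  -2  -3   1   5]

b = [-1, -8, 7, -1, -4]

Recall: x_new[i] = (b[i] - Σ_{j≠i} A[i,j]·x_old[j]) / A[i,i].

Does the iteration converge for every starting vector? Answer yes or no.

no

Split A = D + L + U, D = diag(-12, 11, -13, 8, 5).
T_J = -D⁻¹(L+U): T[1,4] = -(-5)/(11) = +0.4545; T[1,1] = 0.
  T[0,:] = [+0.0000, -0.5000, -0.3333, +0.4167, -0.2500]
  T[1,:] = [-0.5455, +0.0000, +0.3636, -0.0909, +0.4545]
  T[2,:] = [-0.3846, +0.4615, +0.0000, +0.1538, +0.4615]
  T[3,:] = [+0.3750, -0.3750, -0.2500, +0.0000, -0.5000]
  T[4,:] = [-0.2000, +0.4000, +0.6000, -0.2000, +0.0000]
|λ(T)| sorted: 1.3872, 0.6879, 0.5129, 0.1352, 0.1352.
ρ(T) = max|λ| = 1.3872; 1.3872 > 1, so it fails to converge.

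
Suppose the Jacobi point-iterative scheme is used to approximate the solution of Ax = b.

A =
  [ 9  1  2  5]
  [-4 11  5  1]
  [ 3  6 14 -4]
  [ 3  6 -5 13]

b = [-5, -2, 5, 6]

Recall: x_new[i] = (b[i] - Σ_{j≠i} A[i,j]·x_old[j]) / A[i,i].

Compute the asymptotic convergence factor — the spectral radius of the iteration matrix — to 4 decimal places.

0.9020

Split A = D + L + U, D = diag(9, 11, 14, 13).
Jacobi T = -D⁻¹(L+U): T[2,3] = -(-4)/(14) = +0.2857; T[2,2] = 0.
  T[0,:] = [+0.0000  -0.1111  -0.2222  -0.5556]
  T[1,:] = [+0.3636  +0.0000  -0.4545  -0.0909]
  T[2,:] = [-0.2143  -0.4286  +0.0000  +0.2857]
  T[3,:] = [-0.2308  -0.4615  +0.3846  +0.0000]
|λ(T)| sorted: 0.9020, 0.3697, 0.3697, 0.3587.
ρ(T) = max|λ| = 0.9020; 0.9020 < 1, so it converges for any x₀.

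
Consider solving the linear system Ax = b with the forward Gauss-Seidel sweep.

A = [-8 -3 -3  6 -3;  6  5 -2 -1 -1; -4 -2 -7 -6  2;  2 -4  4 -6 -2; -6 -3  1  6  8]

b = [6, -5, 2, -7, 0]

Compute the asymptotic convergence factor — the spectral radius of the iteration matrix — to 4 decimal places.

1.4560

Write A = D+L+U with D = diag(-8, 5, -7, -6, 8).
GS T = -(D+L)⁻¹U: row 0 first, T[0,2] = -(-3)/(-8) = -0.3750; later rows by forward substitution.
  T[0,:] = [+0.0000, -0.3750, -0.3750, +0.7500, -0.3750]
  T[1,:] = [+0.0000, +0.4500, +0.8500, -0.7000, +0.6500]
  T[2,:] = [+0.0000, +0.0857, -0.0286, -1.0857, +0.3143]
  T[3,:] = [+0.0000, -0.3679, -0.7107, -0.0071, -0.6821]
  T[4,:] = [+0.0000, +0.1527, +0.5741, +0.4411, +0.4348]
|eigenvalues of T|: 1.4560, 0.6005, 0.1949, 0.1886, 0.0000.
ρ(T) = max|λ| = 1.4560; 1.4560 > 1: divergent.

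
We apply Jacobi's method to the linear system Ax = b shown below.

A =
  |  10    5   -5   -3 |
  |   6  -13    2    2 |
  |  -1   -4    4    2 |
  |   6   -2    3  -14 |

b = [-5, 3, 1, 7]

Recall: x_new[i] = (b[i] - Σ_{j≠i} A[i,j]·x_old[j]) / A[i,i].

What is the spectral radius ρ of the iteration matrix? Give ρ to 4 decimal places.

0.6037

Let D = diag(10, -13, 4, -14); L, U the strict triangles.
T_J = -D⁻¹(L+U): T[0,1] = -(5)/(10) = -0.5000; T[0,0] = 0.
  T[0,:] = [+0.0000 -0.5000 +0.5000 +0.3000]
  T[1,:] = [+0.4615 +0.0000 +0.1538 +0.1538]
  T[2,:] = [+0.2500 +1.0000 +0.0000 -0.5000]
  T[3,:] = [+0.4286 -0.1429 +0.2143 +0.0000]
|eigenvalues of T|: 0.6037, 0.4775, 0.4775, 0.3492.
ρ = 0.6037; 0.6037 < 1: convergent.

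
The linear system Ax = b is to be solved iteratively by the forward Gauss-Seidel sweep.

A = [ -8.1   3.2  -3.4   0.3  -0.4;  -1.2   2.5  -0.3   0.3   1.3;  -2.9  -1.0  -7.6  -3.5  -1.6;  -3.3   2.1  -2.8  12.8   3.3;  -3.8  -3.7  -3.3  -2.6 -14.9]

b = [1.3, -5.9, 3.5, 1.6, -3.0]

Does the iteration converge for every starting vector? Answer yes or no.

yes

Let D = diag(-8.1, 2.5, -7.6, 12.8, -14.9); L, U the strict triangles.
GS T = -(D+L)⁻¹U: row 0 first, T[0,1] = -(3.2)/(-8.1) = +0.3951; later rows by forward substitution.
  T[0,:] = [+0.0000 +0.3951 -0.4198 +0.0370 -0.0494]
  T[1,:] = [+0.0000 +0.1896 -0.0815 -0.1022 -0.5437]
  T[2,:] = [+0.0000 -0.1757 +0.1709 -0.4612 -0.1201]
  T[3,:] = [+0.0000 +0.0323 -0.0575 -0.0746 -0.2076]
  T[4,:] = [+0.0000 -0.1146 +0.0995 +0.1311 +0.2104]
|λ(T)| sorted: 0.5023, 0.1534, 0.1534, 0.1215, 0.0000.
spectral radius ρ = 0.5023; 0.5023 < 1 ⇒ converges.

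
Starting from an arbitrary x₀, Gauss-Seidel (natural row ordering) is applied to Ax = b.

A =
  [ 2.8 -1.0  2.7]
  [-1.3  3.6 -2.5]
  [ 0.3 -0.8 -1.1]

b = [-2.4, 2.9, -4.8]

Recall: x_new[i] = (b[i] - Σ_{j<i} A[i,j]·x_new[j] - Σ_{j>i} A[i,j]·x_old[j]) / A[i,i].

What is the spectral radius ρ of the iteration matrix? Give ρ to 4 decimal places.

Let D = diag(2.8, 3.6, -1.1); L, U the strict triangles.
GS T = -(D+L)⁻¹U: row 0 first, T[0,1] = -(-1)/(2.8) = +0.3571; later rows by forward substitution.
  T[0,:] = [+0.0000, +0.3571, -0.9643]
  T[1,:] = [+0.0000, +0.1290, +0.3462]
  T[2,:] = [+0.0000, +0.0036, -0.5148]
moduli |λ_i(T)| = 0.5167, 0.1309, 0.0000.
ρ = 0.5167; 0.5167 < 1: convergent.

0.5167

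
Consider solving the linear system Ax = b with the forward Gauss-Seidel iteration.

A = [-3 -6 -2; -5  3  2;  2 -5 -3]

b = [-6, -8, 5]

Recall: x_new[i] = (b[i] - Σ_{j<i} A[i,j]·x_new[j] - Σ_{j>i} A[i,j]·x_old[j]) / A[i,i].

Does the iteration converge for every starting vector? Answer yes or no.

no

Write A = D+L+U with D = diag(-3, 3, -3).
T_GS = -(D+L)⁻¹U: row 0 first, T[0,2] = -(-2)/(-3) = -0.6667; later rows by forward substitution.
  T[0,:] = [+0.0000 -2.0000 -0.6667]
  T[1,:] = [+0.0000 -3.3333 -1.7778]
  T[2,:] = [+0.0000 +4.2222 +2.5185]
|eigenvalues of T|: 1.4345, 0.6197, 0.0000.
spectral radius ρ = 1.4345; 1.4345 > 1 ⇒ diverges.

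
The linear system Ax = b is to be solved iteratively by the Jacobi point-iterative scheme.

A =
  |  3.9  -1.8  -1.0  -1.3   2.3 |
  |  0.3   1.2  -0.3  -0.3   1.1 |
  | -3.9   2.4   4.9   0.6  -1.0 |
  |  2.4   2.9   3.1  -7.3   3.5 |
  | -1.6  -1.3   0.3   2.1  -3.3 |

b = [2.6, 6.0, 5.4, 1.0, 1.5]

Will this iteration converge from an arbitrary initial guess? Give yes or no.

Let D = diag(3.9, 1.2, 4.9, -7.3, -3.3); L, U the strict triangles.
T_J = -D⁻¹(L+U): T[1,0] = -(0.3)/(1.2) = -0.2500; T[1,1] = 0.
  T[0,:] = [+0.0000  +0.4615  +0.2564  +0.3333  -0.5897]
  T[1,:] = [-0.2500  +0.0000  +0.2500  +0.2500  -0.9167]
  T[2,:] = [+0.7959  -0.4898  +0.0000  -0.1224  +0.2041]
  T[3,:] = [+0.3288  +0.3973  +0.4247  +0.0000  +0.4795]
  T[4,:] = [-0.4848  -0.3939  +0.0909  +0.6364  +0.0000]
|roots of det(T-λI)|: 1.1483, 0.7795, 0.7795, 0.4636, 0.4636.
ρ = 1.1483; 1.1483 > 1 ⇒ diverges.

no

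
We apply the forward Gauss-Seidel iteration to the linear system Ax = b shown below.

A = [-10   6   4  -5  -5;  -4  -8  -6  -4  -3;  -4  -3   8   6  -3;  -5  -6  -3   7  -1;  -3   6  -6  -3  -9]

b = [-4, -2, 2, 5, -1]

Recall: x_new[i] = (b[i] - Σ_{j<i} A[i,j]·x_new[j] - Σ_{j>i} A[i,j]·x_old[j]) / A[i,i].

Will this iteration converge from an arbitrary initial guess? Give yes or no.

no

Diagonal D = diag(-10, -8, 8, 7, -9); L, U strict lower/upper.
Gauss-Seidel: T = -(D+L)⁻¹U, row 0 first, T[0,3] = -(-5)/(-10) = -0.5000; later rows by forward substitution.
  T[0,:] = [+0.0000  +0.6000  +0.4000  -0.5000  -0.5000]
  T[1,:] = [+0.0000  -0.3000  -0.9500  -0.2500  -0.1250]
  T[2,:] = [+0.0000  +0.1875  -0.1562  -1.0938  +0.0781]
  T[3,:] = [+0.0000  +0.2518  -0.5955  -1.0402  -0.2879]
  T[4,:] = [+0.0000  -0.6089  -0.4640  +1.0759  +0.1272]
|roots of det(T-λI)|: 1.2475, 0.2439, 0.2439, 0.2166, 0.0000.
ρ(T) = max|λ| = 1.2475; 1.2475 > 1 ⇒ diverges.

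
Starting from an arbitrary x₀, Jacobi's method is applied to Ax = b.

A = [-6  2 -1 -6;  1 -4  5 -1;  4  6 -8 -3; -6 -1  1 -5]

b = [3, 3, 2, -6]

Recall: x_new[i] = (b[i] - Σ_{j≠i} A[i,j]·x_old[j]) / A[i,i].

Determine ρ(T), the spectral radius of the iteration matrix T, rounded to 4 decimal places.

1.3290

A = D + L + U where D = diag(-6, -4, -8, -5).
Jacobi: T = -D⁻¹(L+U), T[2,3] = -(-3)/(-8) = -0.3750; T[2,2] = 0.
  T[0,:] = [+0.0000, +0.3333, -0.1667, -1.0000]
  T[1,:] = [+0.2500, +0.0000, +1.2500, -0.2500]
  T[2,:] = [+0.5000, +0.7500, +0.0000, -0.3750]
  T[3,:] = [-1.2000, -0.2000, +0.2000, +0.0000]
|eigenvalues of T|: 1.3290, 1.0634, 0.9367, 0.6712.
ρ(T) = max|λ| = 1.3290; 1.3290 > 1: divergent.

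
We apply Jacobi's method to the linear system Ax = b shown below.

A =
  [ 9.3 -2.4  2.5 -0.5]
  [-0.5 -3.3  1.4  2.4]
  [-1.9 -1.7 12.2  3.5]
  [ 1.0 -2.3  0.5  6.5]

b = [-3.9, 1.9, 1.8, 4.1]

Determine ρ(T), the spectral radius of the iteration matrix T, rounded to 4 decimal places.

0.6350

A = D + L + U where D = diag(9.3, -3.3, 12.2, 6.5).
T_J = -D⁻¹(L+U): T[2,0] = -(-1.9)/(12.2) = +0.1557; T[2,2] = 0.
  T[0,:] = [+0.0000, +0.2581, -0.2688, +0.0538]
  T[1,:] = [-0.1515, +0.0000, +0.4242, +0.7273]
  T[2,:] = [+0.1557, +0.1393, +0.0000, -0.2869]
  T[3,:] = [-0.1538, +0.3538, -0.0769, +0.0000]
|roots of det(T-λI)|: 0.6350, 0.4105, 0.2486, 0.2486.
ρ(T) = max|λ| = 0.6350; 0.6350 < 1 ⇒ converges.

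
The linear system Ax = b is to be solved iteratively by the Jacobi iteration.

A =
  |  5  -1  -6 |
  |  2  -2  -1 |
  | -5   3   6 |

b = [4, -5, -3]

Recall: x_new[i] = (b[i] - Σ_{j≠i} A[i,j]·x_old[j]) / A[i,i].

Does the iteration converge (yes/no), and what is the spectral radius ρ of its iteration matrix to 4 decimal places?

Split A = D + L + U, D = diag(5, -2, 6).
T_J = -D⁻¹(L+U): T[0,2] = -(-6)/(5) = +1.2000; T[0,0] = 0.
  T[0,:] = [+0.0000 +0.2000 +1.2000]
  T[1,:] = [+1.0000 +0.0000 -0.5000]
  T[2,:] = [+0.8333 -0.5000 +0.0000]
|roots of det(T-λI)|: 1.3930, 0.7004, 0.7004.
ρ = 1.3930; 1.3930 > 1, so it fails to converge.

no, ρ = 1.3930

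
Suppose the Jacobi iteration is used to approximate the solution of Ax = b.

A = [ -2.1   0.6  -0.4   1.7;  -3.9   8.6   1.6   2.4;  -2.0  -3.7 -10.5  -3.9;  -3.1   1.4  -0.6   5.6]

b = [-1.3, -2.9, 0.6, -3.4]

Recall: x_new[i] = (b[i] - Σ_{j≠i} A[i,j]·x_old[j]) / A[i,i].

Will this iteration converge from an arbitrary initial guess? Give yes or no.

yes

Diagonal D = diag(-2.1, 8.6, -10.5, 5.6); L, U strict lower/upper.
T_J = -D⁻¹(L+U): T[0,2] = -(-0.4)/(-2.1) = -0.1905; T[0,0] = 0.
  T[0,:] = [+0.0000 +0.2857 -0.1905 +0.8095]
  T[1,:] = [+0.4535 +0.0000 -0.1860 -0.2791]
  T[2,:] = [-0.1905 -0.3524 +0.0000 -0.3714]
  T[3,:] = [+0.5536 -0.2500 +0.1071 +0.0000]
|roots of det(T-λI)|: 0.8538, 0.6963, 0.3893, 0.2317.
spectral radius ρ = 0.8538; 0.8538 < 1 ⇒ converges.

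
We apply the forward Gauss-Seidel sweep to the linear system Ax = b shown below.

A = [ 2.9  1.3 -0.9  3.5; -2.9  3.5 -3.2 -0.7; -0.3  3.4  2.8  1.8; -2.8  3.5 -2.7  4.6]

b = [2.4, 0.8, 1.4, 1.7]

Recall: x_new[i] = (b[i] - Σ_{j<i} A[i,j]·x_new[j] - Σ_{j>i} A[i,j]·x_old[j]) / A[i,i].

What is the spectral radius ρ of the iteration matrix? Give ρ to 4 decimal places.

1.1813

Let D = diag(2.9, 3.5, 2.8, 4.6); L, U the strict triangles.
T_GS = -(D+L)⁻¹U: row 0 first, T[0,2] = -(-0.9)/(2.9) = +0.3103; later rows by forward substitution.
  T[0,:] = [+0.0000  -0.4483  +0.3103  -1.2069]
  T[1,:] = [+0.0000  -0.3714  +1.1714  -0.8000]
  T[2,:] = [+0.0000  +0.4030  -1.3892  +0.1993]
  T[3,:] = [+0.0000  +0.2463  -1.5178  -0.0090]
|eigenvalues of T|: 1.1813, 0.7656, 0.1773, 0.0000.
ρ = 1.1813; 1.1813 > 1 ⇒ diverges.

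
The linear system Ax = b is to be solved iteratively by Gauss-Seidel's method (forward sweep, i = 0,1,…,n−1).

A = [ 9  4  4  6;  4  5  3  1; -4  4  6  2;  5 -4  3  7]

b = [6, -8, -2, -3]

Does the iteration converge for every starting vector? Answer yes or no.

Split A = D + L + U, D = diag(9, 5, 6, 7).
Gauss-Seidel: T = -(D+L)⁻¹U, row 0 first, T[0,2] = -(4)/(9) = -0.4444; later rows by forward substitution.
  T[0,:] = [+0.0000  -0.4444  -0.4444  -0.6667]
  T[1,:] = [+0.0000  +0.3556  -0.2444  +0.3333]
  T[2,:] = [+0.0000  -0.5333  -0.1333  -1.0000]
  T[3,:] = [+0.0000  +0.7492  +0.2349  +1.0952]
|roots of det(T-λI)|: 1.3155, 0.2197, 0.2197, 0.0000.
spectral radius ρ = 1.3155; 1.3155 > 1: divergent.

no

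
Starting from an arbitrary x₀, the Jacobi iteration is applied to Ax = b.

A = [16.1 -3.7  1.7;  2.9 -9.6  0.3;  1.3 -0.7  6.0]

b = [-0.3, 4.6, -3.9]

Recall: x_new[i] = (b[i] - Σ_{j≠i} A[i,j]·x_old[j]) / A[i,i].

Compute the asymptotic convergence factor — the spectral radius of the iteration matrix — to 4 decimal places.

0.3343

A = D + L + U where D = diag(16.1, -9.6, 6).
T_J = -D⁻¹(L+U): T[1,2] = -(0.3)/(-9.6) = +0.0312; T[1,1] = 0.
  T[0,:] = [+0.0000 +0.2298 -0.1056]
  T[1,:] = [+0.3021 +0.0000 +0.0312]
  T[2,:] = [-0.2167 +0.1167 +0.0000]
|λ(T)| sorted: 0.3343, 0.2773, 0.0569.
ρ = 0.3343; 0.3343 < 1 ⇒ converges.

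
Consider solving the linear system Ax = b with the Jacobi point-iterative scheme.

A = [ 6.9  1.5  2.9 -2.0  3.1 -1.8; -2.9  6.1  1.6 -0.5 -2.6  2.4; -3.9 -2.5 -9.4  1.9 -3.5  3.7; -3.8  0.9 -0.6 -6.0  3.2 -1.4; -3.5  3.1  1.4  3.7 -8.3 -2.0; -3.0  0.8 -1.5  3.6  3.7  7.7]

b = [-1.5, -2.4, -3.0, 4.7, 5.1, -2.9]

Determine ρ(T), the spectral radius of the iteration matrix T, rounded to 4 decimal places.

1.1246

Let D = diag(6.9, 6.1, -9.4, -6, -8.3, 7.7); L, U the strict triangles.
Jacobi: T = -D⁻¹(L+U), T[0,1] = -(1.5)/(6.9) = -0.2174; T[0,0] = 0.
  T[0,:] = [+0.0000  -0.2174  -0.4203  +0.2899  -0.4493  +0.2609]
  T[1,:] = [+0.4754  +0.0000  -0.2623  +0.0820  +0.4262  -0.3934]
  T[2,:] = [-0.4149  -0.2660  +0.0000  +0.2021  -0.3723  +0.3936]
  T[3,:] = [-0.6333  +0.1500  -0.1000  +0.0000  +0.5333  -0.2333]
  T[4,:] = [-0.4217  +0.3735  +0.1687  +0.4458  +0.0000  -0.2410]
  T[5,:] = [+0.3896  -0.1039  +0.1948  -0.4675  -0.4805  +0.0000]
moduli |λ_i(T)| = 1.1246, 0.5716, 0.5716, 0.5232, 0.4521, 0.2187.
ρ = 1.1246; 1.1246 > 1 ⇒ diverges.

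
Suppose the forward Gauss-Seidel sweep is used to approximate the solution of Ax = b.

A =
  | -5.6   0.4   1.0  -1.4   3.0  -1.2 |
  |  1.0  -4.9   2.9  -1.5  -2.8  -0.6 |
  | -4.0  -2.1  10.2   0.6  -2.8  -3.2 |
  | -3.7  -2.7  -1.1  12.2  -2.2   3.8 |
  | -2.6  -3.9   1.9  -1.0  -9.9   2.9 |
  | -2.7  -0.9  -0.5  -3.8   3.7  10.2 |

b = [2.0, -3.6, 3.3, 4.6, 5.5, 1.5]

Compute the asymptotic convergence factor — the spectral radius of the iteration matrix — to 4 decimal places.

Let D = diag(-5.6, -4.9, 10.2, 12.2, -9.9, 10.2); L, U the strict triangles.
T_GS = -(D+L)⁻¹U: row 0 first, T[0,2] = -(1)/(-5.6) = +0.1786; later rows by forward substitution.
  T[0,:] = [+0.0000  +0.0714  +0.1786  -0.2500  +0.5357  -0.2143]
  T[1,:] = [+0.0000  +0.0146  +0.6283  -0.3571  -0.4621  -0.1662]
  T[2,:] = [+0.0000  +0.0310  +0.1994  -0.2304  +0.3895  +0.1955]
  T[3,:] = [+0.0000  +0.0277  +0.2112  -0.1756  +0.2756  -0.3956]
  T[4,:] = [+0.0000  -0.0213  -0.2775  +0.1799  +0.0882  +0.4921]
  T[5,:] = [+0.0000  +0.0398  +0.2918  -0.2397  +0.1908  -0.3877]
|λ(T)| sorted: 0.6721, 0.2334, 0.1679, 0.0363, 0.0363, 0.0000.
spectral radius ρ = 0.6721; 0.6721 < 1, so it converges for any x₀.

0.6721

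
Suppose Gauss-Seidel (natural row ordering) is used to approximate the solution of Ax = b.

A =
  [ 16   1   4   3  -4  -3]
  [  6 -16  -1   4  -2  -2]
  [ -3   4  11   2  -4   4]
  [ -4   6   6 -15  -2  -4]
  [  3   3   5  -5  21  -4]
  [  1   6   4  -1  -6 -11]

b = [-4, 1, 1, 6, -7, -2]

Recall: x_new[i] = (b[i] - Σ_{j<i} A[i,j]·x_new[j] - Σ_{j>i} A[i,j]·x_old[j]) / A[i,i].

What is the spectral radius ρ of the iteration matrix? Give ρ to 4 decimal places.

0.5750

Split A = D + L + U, D = diag(16, -16, 11, -15, 21, -11).
Gauss-Seidel: T = -(D+L)⁻¹U, row 0 first, T[0,2] = -(4)/(16) = -0.2500; later rows by forward substitution.
  T[0,:] = [+0.0000 -0.0625 -0.2500 -0.1875 +0.2500 +0.1875]
  T[1,:] = [+0.0000 -0.0234 -0.1562 +0.1797 -0.0312 -0.0547]
  T[2,:] = [+0.0000 -0.0085 -0.0114 -0.2983 +0.4432 -0.2926]
  T[3,:] = [+0.0000 +0.0039 -0.0004 +0.0026 -0.0352 -0.4556]
  T[4,:] = [+0.0000 +0.0152 +0.0607 +0.0727 -0.1452 +0.1327]
  T[5,:] = [+0.0000 -0.0302 -0.1451 -0.0674 +0.2492 -0.1502]
moduli |λ_i(T)| = 0.5750, 0.1873, 0.1873, 0.0247, 0.0033, 0.0000.
spectral radius ρ = 0.5750; 0.5750 < 1, so it converges for any x₀.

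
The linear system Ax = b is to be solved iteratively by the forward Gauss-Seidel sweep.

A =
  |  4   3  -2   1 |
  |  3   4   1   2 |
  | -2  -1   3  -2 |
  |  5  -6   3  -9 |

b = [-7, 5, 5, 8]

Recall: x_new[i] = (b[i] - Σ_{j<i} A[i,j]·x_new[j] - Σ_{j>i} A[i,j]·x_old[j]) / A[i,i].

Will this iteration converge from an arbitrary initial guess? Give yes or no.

Let D = diag(4, 4, 3, -9); L, U the strict triangles.
GS T = -(D+L)⁻¹U: row 0 first, T[0,1] = -(3)/(4) = -0.7500; later rows by forward substitution.
  T[0,:] = [+0.0000, -0.7500, +0.5000, -0.2500]
  T[1,:] = [+0.0000, +0.5625, -0.6250, -0.3125]
  T[2,:] = [+0.0000, -0.3125, +0.1250, +0.3958]
  T[3,:] = [+0.0000, -0.8958, +0.7361, +0.2014]
eigenvalue magnitudes: 1.3428, 0.2274, 0.2274, 0.0000.
spectral radius ρ = 1.3428; 1.3428 > 1: divergent.

no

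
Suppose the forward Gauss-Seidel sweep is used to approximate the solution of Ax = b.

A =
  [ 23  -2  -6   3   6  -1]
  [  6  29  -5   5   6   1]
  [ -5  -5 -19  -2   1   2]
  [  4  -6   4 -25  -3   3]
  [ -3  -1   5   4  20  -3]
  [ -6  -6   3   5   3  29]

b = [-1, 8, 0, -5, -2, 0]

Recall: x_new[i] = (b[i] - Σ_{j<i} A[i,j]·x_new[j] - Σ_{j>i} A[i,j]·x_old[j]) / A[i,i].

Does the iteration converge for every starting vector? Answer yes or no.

yes

Split A = D + L + U, D = diag(23, 29, -19, -25, 20, 29).
GS T = -(D+L)⁻¹U: row 0 first, T[0,4] = -(6)/(23) = -0.2609; later rows by forward substitution.
  T[0,:] = [+0.0000, +0.0870, +0.2609, -0.1304, -0.2609, +0.0435]
  T[1,:] = [+0.0000, -0.0180, +0.1184, -0.1454, -0.1529, -0.0435]
  T[2,:] = [+0.0000, -0.0181, -0.0998, -0.0327, +0.1615, +0.1053]
  T[3,:] = [+0.0000, +0.0153, -0.0027, +0.0088, -0.0992, +0.1542]
  T[4,:] = [+0.0000, +0.0136, +0.0705, -0.0204, -0.0673, +0.0972]
  T[5,:] = [+0.0000, +0.0121, +0.0820, -0.0531, -0.0783, -0.0475]
|roots of det(T-λI)|: 0.1659, 0.1190, 0.1190, 0.0750, 0.0333, 0.0000.
ρ = 0.1659; 0.1659 < 1, so it converges for any x₀.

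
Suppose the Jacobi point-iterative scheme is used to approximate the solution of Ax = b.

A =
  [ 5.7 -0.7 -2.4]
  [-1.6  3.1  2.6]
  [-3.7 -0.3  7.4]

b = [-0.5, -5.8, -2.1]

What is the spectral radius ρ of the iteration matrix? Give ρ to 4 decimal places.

A = D + L + U where D = diag(5.7, 3.1, 7.4).
T_J = -D⁻¹(L+U): T[1,0] = -(-1.6)/(3.1) = +0.5161; T[1,1] = 0.
  T[0,:] = [+0.0000, +0.1228, +0.4211]
  T[1,:] = [+0.5161, +0.0000, -0.8387]
  T[2,:] = [+0.5000, +0.0405, +0.0000]
eigenvalue magnitudes: 0.5620, 0.3359, 0.2262.
spectral radius ρ = 0.5620; 0.5620 < 1: convergent.

0.5620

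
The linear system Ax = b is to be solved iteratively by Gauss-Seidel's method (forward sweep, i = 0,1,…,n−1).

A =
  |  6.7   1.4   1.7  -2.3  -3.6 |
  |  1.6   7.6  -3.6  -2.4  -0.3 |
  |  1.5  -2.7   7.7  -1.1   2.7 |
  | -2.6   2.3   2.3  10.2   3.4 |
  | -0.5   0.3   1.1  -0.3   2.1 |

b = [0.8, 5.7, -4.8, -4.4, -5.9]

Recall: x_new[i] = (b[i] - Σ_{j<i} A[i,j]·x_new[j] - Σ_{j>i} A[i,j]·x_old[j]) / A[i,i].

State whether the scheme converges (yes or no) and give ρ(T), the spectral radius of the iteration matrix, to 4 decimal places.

yes, ρ = 0.7249

Split A = D + L + U, D = diag(6.7, 7.6, 7.7, 10.2, 2.1).
T_GS = -(D+L)⁻¹U: row 0 first, T[0,4] = -(-3.6)/(6.7) = +0.5373; later rows by forward substitution.
  T[0,:] = [+0.0000 -0.2090 -0.2537 +0.3433 +0.5373]
  T[1,:] = [+0.0000 +0.0440 +0.5271 +0.2435 -0.0736]
  T[2,:] = [+0.0000 +0.0561 +0.2343 +0.1614 -0.4811]
  T[3,:] = [+0.0000 -0.0758 -0.2364 -0.0038 -0.0713]
  T[4,:] = [+0.0000 -0.0963 -0.2922 -0.0381 +0.3803]
moduli |λ_i(T)| = 0.7249, 0.1997, 0.1997, 0.0388, 0.0000.
ρ(T) = max|λ| = 0.7249; 0.7249 < 1: convergent.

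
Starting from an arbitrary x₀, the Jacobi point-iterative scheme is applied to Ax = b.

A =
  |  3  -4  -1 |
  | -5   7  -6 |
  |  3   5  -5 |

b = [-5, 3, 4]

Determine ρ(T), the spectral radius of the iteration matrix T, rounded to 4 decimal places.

1.6075

Let D = diag(3, 7, -5); L, U the strict triangles.
Jacobi T = -D⁻¹(L+U): T[2,0] = -(3)/(-5) = +0.6000; T[2,2] = 0.
  T[0,:] = [+0.0000 +1.3333 +0.3333]
  T[1,:] = [+0.7143 +0.0000 +0.8571]
  T[2,:] = [+0.6000 +1.0000 +0.0000]
|λ(T)| sorted: 1.6075, 1.0709, 0.5366.
ρ(T) = max|λ| = 1.6075; 1.6075 > 1 ⇒ diverges.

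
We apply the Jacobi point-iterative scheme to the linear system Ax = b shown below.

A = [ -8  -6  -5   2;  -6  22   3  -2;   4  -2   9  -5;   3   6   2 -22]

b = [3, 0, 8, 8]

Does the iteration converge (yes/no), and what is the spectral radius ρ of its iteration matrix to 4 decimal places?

Diagonal D = diag(-8, 22, 9, -22); L, U strict lower/upper.
Jacobi T = -D⁻¹(L+U): T[1,2] = -(3)/(22) = -0.1364; T[1,1] = 0.
  T[0,:] = [+0.0000, -0.7500, -0.6250, +0.2500]
  T[1,:] = [+0.2727, +0.0000, -0.1364, +0.0909]
  T[2,:] = [-0.4444, +0.2222, +0.0000, +0.5556]
  T[3,:] = [+0.1364, +0.2727, +0.0909, +0.0000]
|λ(T)| sorted: 0.6149, 0.5054, 0.5054, 0.0449.
ρ(T) = max|λ| = 0.6149; 0.6149 < 1: convergent.

yes, ρ = 0.6149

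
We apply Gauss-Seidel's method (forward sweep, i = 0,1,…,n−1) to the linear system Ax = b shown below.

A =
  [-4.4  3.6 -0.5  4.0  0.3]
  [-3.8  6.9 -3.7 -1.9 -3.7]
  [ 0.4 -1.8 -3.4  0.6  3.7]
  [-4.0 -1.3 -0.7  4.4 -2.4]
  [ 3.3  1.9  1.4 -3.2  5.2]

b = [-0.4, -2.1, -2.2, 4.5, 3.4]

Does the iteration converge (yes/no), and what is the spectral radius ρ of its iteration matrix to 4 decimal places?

Write A = D+L+U with D = diag(-4.4, 6.9, -3.4, 4.4, 5.2).
Gauss-Seidel: T = -(D+L)⁻¹U, row 0 first, T[0,4] = -(0.3)/(-4.4) = +0.0682; later rows by forward substitution.
  T[0,:] = [+0.0000 +0.8182 -0.1136 +0.9091 +0.0682]
  T[1,:] = [+0.0000 +0.4506 +0.4736 +0.7760 +0.5738]
  T[2,:] = [+0.0000 -0.1423 -0.2641 -0.1274 +0.7925]
  T[3,:] = [+0.0000 +0.8543 -0.0054 +1.0355 +0.9030]
  T[4,:] = [+0.0000 -0.1198 -0.0332 -0.1890 +0.0894]
moduli |λ_i(T)| = 1.3729, 0.3219, 0.2463, 0.2463, 0.0000.
spectral radius ρ = 1.3729; 1.3729 > 1, so it fails to converge.

no, ρ = 1.3729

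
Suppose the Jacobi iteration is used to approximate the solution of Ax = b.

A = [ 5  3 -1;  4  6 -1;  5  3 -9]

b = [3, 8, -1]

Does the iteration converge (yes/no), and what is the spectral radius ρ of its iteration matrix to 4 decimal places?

yes, ρ = 0.8290

Write A = D+L+U with D = diag(5, 6, -9).
T_J = -D⁻¹(L+U): T[0,2] = -(-1)/(5) = +0.2000; T[0,0] = 0.
  T[0,:] = [+0.0000  -0.6000  +0.2000]
  T[1,:] = [-0.6667  +0.0000  +0.1667]
  T[2,:] = [+0.5556  +0.3333  +0.0000]
|roots of det(T-λI)|: 0.8290, 0.6408, 0.1882.
spectral radius ρ = 0.8290; 0.8290 < 1: convergent.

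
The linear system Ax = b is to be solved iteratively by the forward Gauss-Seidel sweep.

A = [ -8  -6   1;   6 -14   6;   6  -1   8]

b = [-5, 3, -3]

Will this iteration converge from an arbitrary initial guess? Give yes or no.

A = D + L + U where D = diag(-8, -14, 8).
T_GS = -(D+L)⁻¹U: row 0 first, T[0,2] = -(1)/(-8) = +0.1250; later rows by forward substitution.
  T[0,:] = [+0.0000 -0.7500 +0.1250]
  T[1,:] = [+0.0000 -0.3214 +0.4821]
  T[2,:] = [+0.0000 +0.5223 -0.0335]
|roots of det(T-λI)|: 0.6995, 0.3446, 0.0000.
ρ = 0.6995; 0.6995 < 1: convergent.

yes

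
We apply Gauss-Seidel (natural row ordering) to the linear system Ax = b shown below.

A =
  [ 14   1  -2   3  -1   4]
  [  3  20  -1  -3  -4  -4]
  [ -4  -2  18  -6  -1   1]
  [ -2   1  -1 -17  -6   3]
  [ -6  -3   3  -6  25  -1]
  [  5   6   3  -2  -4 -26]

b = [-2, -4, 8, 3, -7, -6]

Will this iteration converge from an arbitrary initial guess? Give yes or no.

yes

A = D + L + U where D = diag(14, 20, 18, -17, 25, -26).
GS T = -(D+L)⁻¹U: row 0 first, T[0,2] = -(-2)/(14) = +0.1429; later rows by forward substitution.
  T[0,:] = [+0.0000  -0.0714  +0.1429  -0.2143  +0.0714  -0.2857]
  T[1,:] = [+0.0000  +0.0107  +0.0286  +0.1821  +0.1893  +0.2429]
  T[2,:] = [+0.0000  -0.0147  +0.0349  +0.3060  +0.0925  -0.0921]
  T[3,:] = [+0.0000  +0.0099  -0.0172  +0.0179  -0.3556  +0.2298]
  T[4,:] = [+0.0000  -0.0117  +0.0294  -0.0620  -0.0566  +0.0668]
  T[5,:] = [+0.0000  -0.0119  +0.0349  +0.0443  +0.1042  -0.0375]
eigenvalue magnitudes: 0.2497, 0.1272, 0.1076, 0.1076, 0.0088, 0.0000.
spectral radius ρ = 0.2497; 0.2497 < 1 ⇒ converges.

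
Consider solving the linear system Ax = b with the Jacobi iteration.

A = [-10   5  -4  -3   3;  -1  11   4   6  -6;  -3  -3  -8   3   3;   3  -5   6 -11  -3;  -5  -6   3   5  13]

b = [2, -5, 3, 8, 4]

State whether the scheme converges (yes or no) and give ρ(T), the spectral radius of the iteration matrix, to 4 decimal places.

Diagonal D = diag(-10, 11, -8, -11, 13); L, U strict lower/upper.
Jacobi T = -D⁻¹(L+U): T[4,0] = -(-5)/(13) = +0.3846; T[4,4] = 0.
  T[0,:] = [+0.0000, +0.5000, -0.4000, -0.3000, +0.3000]
  T[1,:] = [+0.0909, +0.0000, -0.3636, -0.5455, +0.5455]
  T[2,:] = [-0.3750, -0.3750, +0.0000, +0.3750, +0.3750]
  T[3,:] = [+0.2727, -0.4545, +0.5455, +0.0000, -0.2727]
  T[4,:] = [+0.3846, +0.4615, -0.2308, -0.3846, +0.0000]
|roots of det(T-λI)|: 1.1800, 0.6881, 0.5198, 0.1544, 0.1266.
ρ = 1.1800; 1.1800 > 1: divergent.

no, ρ = 1.1800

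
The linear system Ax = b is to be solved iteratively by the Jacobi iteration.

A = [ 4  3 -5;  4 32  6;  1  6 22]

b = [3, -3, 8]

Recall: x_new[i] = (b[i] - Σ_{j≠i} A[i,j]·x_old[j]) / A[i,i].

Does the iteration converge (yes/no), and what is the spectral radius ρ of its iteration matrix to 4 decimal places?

yes, ρ = 0.4180

A = D + L + U where D = diag(4, 32, 22).
Jacobi: T = -D⁻¹(L+U), T[0,1] = -(3)/(4) = -0.7500; T[0,0] = 0.
  T[0,:] = [+0.0000, -0.7500, +1.2500]
  T[1,:] = [-0.1250, +0.0000, -0.1875]
  T[2,:] = [-0.0455, -0.2727, +0.0000]
|eigenvalues of T|: 0.4180, 0.2944, 0.2944.
ρ = 0.4180; 0.4180 < 1, so it converges for any x₀.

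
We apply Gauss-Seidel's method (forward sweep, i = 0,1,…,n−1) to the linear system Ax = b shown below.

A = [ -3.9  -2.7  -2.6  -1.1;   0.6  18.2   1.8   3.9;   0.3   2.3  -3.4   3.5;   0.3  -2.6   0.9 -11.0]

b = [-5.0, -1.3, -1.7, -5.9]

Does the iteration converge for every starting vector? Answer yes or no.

yes

A = D + L + U where D = diag(-3.9, 18.2, -3.4, -11).
GS T = -(D+L)⁻¹U: row 0 first, T[0,1] = -(-2.7)/(-3.9) = -0.6923; later rows by forward substitution.
  T[0,:] = [+0.0000 -0.6923 -0.6667 -0.2821]
  T[1,:] = [+0.0000 +0.0228 -0.0769 -0.2050]
  T[2,:] = [+0.0000 -0.0456 -0.1109 +0.8659]
  T[3,:] = [+0.0000 -0.0280 -0.0091 +0.1116]
moduli |λ_i(T)| = 0.1704, 0.1062, 0.1062, 0.0000.
spectral radius ρ = 0.1704; 0.1704 < 1, so it converges for any x₀.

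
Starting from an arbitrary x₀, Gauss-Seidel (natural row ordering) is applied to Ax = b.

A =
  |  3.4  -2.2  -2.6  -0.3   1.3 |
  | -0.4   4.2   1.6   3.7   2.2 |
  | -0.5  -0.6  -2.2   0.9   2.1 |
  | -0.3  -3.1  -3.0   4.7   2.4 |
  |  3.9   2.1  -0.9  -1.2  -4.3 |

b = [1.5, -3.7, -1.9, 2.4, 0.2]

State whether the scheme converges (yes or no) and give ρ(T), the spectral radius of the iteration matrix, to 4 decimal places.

Write A = D+L+U with D = diag(3.4, 4.2, -2.2, 4.7, -4.3).
GS T = -(D+L)⁻¹U: row 0 first, T[0,1] = -(-2.2)/(3.4) = +0.6471; later rows by forward substitution.
  T[0,:] = [+0.0000, +0.6471, +0.7647, +0.0882, -0.3824]
  T[1,:] = [+0.0000, +0.0616, -0.3081, -0.8725, -0.5602]
  T[2,:] = [+0.0000, -0.1639, -0.0898, +0.6270, +1.1942]
  T[3,:] = [+0.0000, -0.0226, -0.2117, -0.1697, -0.1423]
  T[4,:] = [+0.0000, +0.6576, +0.6210, -0.4300, -0.8306]
|eigenvalues of T|: 1.2884, 0.3622, 0.3622, 0.2764, 0.0000.
spectral radius ρ = 1.2884; 1.2884 > 1: divergent.

no, ρ = 1.2884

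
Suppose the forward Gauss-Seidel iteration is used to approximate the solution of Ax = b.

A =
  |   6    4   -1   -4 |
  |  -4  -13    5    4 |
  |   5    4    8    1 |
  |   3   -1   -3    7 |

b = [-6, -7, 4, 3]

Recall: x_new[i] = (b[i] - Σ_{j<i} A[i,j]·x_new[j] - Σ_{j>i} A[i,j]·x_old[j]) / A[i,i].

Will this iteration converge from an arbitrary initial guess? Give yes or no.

yes

Split A = D + L + U, D = diag(6, -13, 8, 7).
Gauss-Seidel: T = -(D+L)⁻¹U, row 0 first, T[0,1] = -(4)/(6) = -0.6667; later rows by forward substitution.
  T[0,:] = [+0.0000  -0.6667  +0.1667  +0.6667]
  T[1,:] = [+0.0000  +0.2051  +0.3333  +0.1026]
  T[2,:] = [+0.0000  +0.3141  -0.2708  -0.5929]
  T[3,:] = [+0.0000  +0.4496  -0.1399  -0.5252]
|roots of det(T-λI)|: 0.8933, 0.2378, 0.0647, 0.0000.
ρ = 0.8933; 0.8933 < 1 ⇒ converges.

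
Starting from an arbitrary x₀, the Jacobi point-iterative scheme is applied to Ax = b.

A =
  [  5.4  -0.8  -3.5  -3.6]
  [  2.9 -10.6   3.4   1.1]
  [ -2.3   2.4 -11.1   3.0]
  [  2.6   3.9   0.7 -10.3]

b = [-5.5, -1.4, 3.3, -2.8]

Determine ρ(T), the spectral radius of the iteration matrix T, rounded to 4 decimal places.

A = D + L + U where D = diag(5.4, -10.6, -11.1, -10.3).
T_J = -D⁻¹(L+U): T[2,1] = -(2.4)/(-11.1) = +0.2162; T[2,2] = 0.
  T[0,:] = [+0.0000  +0.1481  +0.6481  +0.6667]
  T[1,:] = [+0.2736  +0.0000  +0.3208  +0.1038]
  T[2,:] = [-0.2072  +0.2162  +0.0000  +0.2703]
  T[3,:] = [+0.2524  +0.3786  +0.0680  +0.0000]
|roots of det(T-λI)|: 0.6788, 0.4949, 0.4949, 0.0217.
ρ(T) = max|λ| = 0.6788; 0.6788 < 1 ⇒ converges.

0.6788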